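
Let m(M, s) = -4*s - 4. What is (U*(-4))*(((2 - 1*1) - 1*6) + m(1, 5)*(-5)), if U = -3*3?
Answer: 4140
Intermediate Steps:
m(M, s) = -4 - 4*s
U = -9
(U*(-4))*(((2 - 1*1) - 1*6) + m(1, 5)*(-5)) = (-9*(-4))*(((2 - 1*1) - 1*6) + (-4 - 4*5)*(-5)) = 36*(((2 - 1) - 6) + (-4 - 20)*(-5)) = 36*((1 - 6) - 24*(-5)) = 36*(-5 + 120) = 36*115 = 4140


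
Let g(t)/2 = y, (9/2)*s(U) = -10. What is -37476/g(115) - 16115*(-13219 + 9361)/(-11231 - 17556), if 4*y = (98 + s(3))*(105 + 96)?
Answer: -163506161766/75571109 ≈ -2163.6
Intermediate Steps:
s(U) = -20/9 (s(U) = (2/9)*(-10) = -20/9)
y = 28877/6 (y = ((98 - 20/9)*(105 + 96))/4 = ((862/9)*201)/4 = (¼)*(57754/3) = 28877/6 ≈ 4812.8)
g(t) = 28877/3 (g(t) = 2*(28877/6) = 28877/3)
-37476/g(115) - 16115*(-13219 + 9361)/(-11231 - 17556) = -37476/28877/3 - 16115*(-13219 + 9361)/(-11231 - 17556) = -37476*3/28877 - 16115/((-28787/(-3858))) = -112428/28877 - 16115/((-28787*(-1/3858))) = -112428/28877 - 16115/28787/3858 = -112428/28877 - 16115*3858/28787 = -112428/28877 - 5651970/2617 = -163506161766/75571109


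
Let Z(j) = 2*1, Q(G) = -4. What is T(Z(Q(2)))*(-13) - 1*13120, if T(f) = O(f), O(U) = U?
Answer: -13146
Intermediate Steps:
Z(j) = 2
T(f) = f
T(Z(Q(2)))*(-13) - 1*13120 = 2*(-13) - 1*13120 = -26 - 13120 = -13146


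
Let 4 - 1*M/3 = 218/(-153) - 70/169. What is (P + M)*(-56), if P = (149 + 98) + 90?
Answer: -171112648/8619 ≈ -19853.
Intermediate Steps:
M = 150980/8619 (M = 12 - 3*(218/(-153) - 70/169) = 12 - 3*(218*(-1/153) - 70*1/169) = 12 - 3*(-218/153 - 70/169) = 12 - 3*(-47552/25857) = 12 + 47552/8619 = 150980/8619 ≈ 17.517)
P = 337 (P = 247 + 90 = 337)
(P + M)*(-56) = (337 + 150980/8619)*(-56) = (3055583/8619)*(-56) = -171112648/8619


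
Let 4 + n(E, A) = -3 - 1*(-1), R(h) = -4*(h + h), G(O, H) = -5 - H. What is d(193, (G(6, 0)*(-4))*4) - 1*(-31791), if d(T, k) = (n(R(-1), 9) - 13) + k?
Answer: 31852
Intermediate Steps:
R(h) = -8*h
n(E, A) = -6 (n(E, A) = -4 + (-3 - 1*(-1)) = -4 + (-3 + 1) = -4 - 2 = -6)
d(T, k) = -19 + k (d(T, k) = (-6 - 13) + k = -19 + k)
d(193, (G(6, 0)*(-4))*4) - 1*(-31791) = (-19 + ((-5 - 1*0)*(-4))*4) - 1*(-31791) = (-19 + ((-5 + 0)*(-4))*4) + 31791 = (-19 - 5*(-4)*4) + 31791 = (-19 + 20*4) + 31791 = (-19 + 80) + 31791 = 61 + 31791 = 31852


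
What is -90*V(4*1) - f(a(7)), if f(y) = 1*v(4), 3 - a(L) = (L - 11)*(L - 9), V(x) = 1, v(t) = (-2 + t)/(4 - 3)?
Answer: -92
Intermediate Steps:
v(t) = -2 + t (v(t) = (-2 + t)/1 = (-2 + t)*1 = -2 + t)
a(L) = 3 - (-11 + L)*(-9 + L) (a(L) = 3 - (L - 11)*(L - 9) = 3 - (-11 + L)*(-9 + L))
f(y) = 2 (f(y) = 1*(-2 + 4) = 1*2 = 2)
-90*V(4*1) - f(a(7)) = -90*1 - 1*2 = -90 - 2 = -92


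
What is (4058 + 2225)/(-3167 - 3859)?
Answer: -6283/7026 ≈ -0.89425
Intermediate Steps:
(4058 + 2225)/(-3167 - 3859) = 6283/(-7026) = 6283*(-1/7026) = -6283/7026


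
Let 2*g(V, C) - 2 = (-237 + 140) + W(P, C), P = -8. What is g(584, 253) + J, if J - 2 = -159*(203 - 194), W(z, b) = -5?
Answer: -1479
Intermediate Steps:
J = -1429 (J = 2 - 159*(203 - 194) = 2 - 159*9 = 2 - 1431 = -1429)
g(V, C) = -50 (g(V, C) = 1 + ((-237 + 140) - 5)/2 = 1 + (-97 - 5)/2 = 1 + (½)*(-102) = 1 - 51 = -50)
g(584, 253) + J = -50 - 1429 = -1479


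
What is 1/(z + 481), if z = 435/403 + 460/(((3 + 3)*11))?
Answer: 13299/6503864 ≈ 0.0020448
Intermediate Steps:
z = 107045/13299 (z = 435*(1/403) + 460/((6*11)) = 435/403 + 460/66 = 435/403 + 460*(1/66) = 435/403 + 230/33 = 107045/13299 ≈ 8.0491)
1/(z + 481) = 1/(107045/13299 + 481) = 1/(6503864/13299) = 13299/6503864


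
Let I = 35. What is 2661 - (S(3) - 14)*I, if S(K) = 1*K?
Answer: 3046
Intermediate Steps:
S(K) = K
2661 - (S(3) - 14)*I = 2661 - (3 - 14)*35 = 2661 - (-11)*35 = 2661 - 1*(-385) = 2661 + 385 = 3046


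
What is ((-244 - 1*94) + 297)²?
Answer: 1681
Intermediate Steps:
((-244 - 1*94) + 297)² = ((-244 - 94) + 297)² = (-338 + 297)² = (-41)² = 1681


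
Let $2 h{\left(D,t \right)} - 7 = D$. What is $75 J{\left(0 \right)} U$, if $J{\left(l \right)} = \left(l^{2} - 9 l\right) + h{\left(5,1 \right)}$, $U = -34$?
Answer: $-15300$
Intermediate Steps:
$h{\left(D,t \right)} = \frac{7}{2} + \frac{D}{2}$
$J{\left(l \right)} = 6 + l^{2} - 9 l$ ($J{\left(l \right)} = \left(l^{2} - 9 l\right) + \left(\frac{7}{2} + \frac{1}{2} \cdot 5\right) = \left(l^{2} - 9 l\right) + \left(\frac{7}{2} + \frac{5}{2}\right) = \left(l^{2} - 9 l\right) + 6 = 6 + l^{2} - 9 l$)
$75 J{\left(0 \right)} U = 75 \left(6 + 0^{2} - 0\right) \left(-34\right) = 75 \left(6 + 0 + 0\right) \left(-34\right) = 75 \cdot 6 \left(-34\right) = 450 \left(-34\right) = -15300$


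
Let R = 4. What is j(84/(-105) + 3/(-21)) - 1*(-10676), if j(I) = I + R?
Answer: 373767/35 ≈ 10679.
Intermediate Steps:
j(I) = 4 + I (j(I) = I + 4 = 4 + I)
j(84/(-105) + 3/(-21)) - 1*(-10676) = (4 + (84/(-105) + 3/(-21))) - 1*(-10676) = (4 + (84*(-1/105) + 3*(-1/21))) + 10676 = (4 + (-⅘ - ⅐)) + 10676 = (4 - 33/35) + 10676 = 107/35 + 10676 = 373767/35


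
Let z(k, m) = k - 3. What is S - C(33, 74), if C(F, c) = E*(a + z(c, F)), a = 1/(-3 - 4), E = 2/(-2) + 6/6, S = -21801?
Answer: -21801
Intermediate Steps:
E = 0 (E = 2*(-½) + 6*(⅙) = -1 + 1 = 0)
a = -⅐ (a = 1/(-7) = -⅐ ≈ -0.14286)
z(k, m) = -3 + k
C(F, c) = 0 (C(F, c) = 0*(-⅐ + (-3 + c)) = 0*(-22/7 + c) = 0)
S - C(33, 74) = -21801 - 1*0 = -21801 + 0 = -21801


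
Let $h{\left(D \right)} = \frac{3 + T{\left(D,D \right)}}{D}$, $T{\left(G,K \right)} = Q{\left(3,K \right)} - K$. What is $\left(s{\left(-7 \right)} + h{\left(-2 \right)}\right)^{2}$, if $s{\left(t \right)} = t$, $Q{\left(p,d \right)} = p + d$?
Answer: $100$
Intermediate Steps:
$Q{\left(p,d \right)} = d + p$
$T{\left(G,K \right)} = 3$ ($T{\left(G,K \right)} = \left(K + 3\right) - K = \left(3 + K\right) - K = 3$)
$h{\left(D \right)} = \frac{6}{D}$ ($h{\left(D \right)} = \frac{3 + 3}{D} = \frac{6}{D}$)
$\left(s{\left(-7 \right)} + h{\left(-2 \right)}\right)^{2} = \left(-7 + \frac{6}{-2}\right)^{2} = \left(-7 + 6 \left(- \frac{1}{2}\right)\right)^{2} = \left(-7 - 3\right)^{2} = \left(-10\right)^{2} = 100$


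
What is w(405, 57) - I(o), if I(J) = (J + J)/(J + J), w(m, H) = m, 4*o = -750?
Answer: 404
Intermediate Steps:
o = -375/2 (o = (1/4)*(-750) = -375/2 ≈ -187.50)
I(J) = 1 (I(J) = (2*J)/((2*J)) = (2*J)*(1/(2*J)) = 1)
w(405, 57) - I(o) = 405 - 1*1 = 405 - 1 = 404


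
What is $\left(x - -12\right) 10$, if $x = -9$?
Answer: $30$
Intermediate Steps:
$\left(x - -12\right) 10 = \left(-9 - -12\right) 10 = \left(-9 + 12\right) 10 = 3 \cdot 10 = 30$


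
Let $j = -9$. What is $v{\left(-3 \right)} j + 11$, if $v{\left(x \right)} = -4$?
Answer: $47$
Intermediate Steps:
$v{\left(-3 \right)} j + 11 = \left(-4\right) \left(-9\right) + 11 = 36 + 11 = 47$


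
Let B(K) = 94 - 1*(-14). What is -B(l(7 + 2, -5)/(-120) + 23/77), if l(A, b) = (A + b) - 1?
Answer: -108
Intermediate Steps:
l(A, b) = -1 + A + b
B(K) = 108 (B(K) = 94 + 14 = 108)
-B(l(7 + 2, -5)/(-120) + 23/77) = -1*108 = -108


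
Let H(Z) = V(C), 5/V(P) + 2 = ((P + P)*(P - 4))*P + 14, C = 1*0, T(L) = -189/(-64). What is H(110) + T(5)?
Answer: 647/192 ≈ 3.3698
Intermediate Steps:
T(L) = 189/64 (T(L) = -189*(-1/64) = 189/64)
C = 0
V(P) = 5/(12 + 2*P**2*(-4 + P)) (V(P) = 5/(-2 + (((P + P)*(P - 4))*P + 14)) = 5/(-2 + (((2*P)*(-4 + P))*P + 14)) = 5/(-2 + ((2*P*(-4 + P))*P + 14)) = 5/(-2 + (2*P**2*(-4 + P) + 14)) = 5/(-2 + (14 + 2*P**2*(-4 + P))) = 5/(12 + 2*P**2*(-4 + P)))
H(Z) = 5/12 (H(Z) = 5/(2*(6 + 0**3 - 4*0**2)) = 5/(2*(6 + 0 - 4*0)) = 5/(2*(6 + 0 + 0)) = (5/2)/6 = (5/2)*(1/6) = 5/12)
H(110) + T(5) = 5/12 + 189/64 = 647/192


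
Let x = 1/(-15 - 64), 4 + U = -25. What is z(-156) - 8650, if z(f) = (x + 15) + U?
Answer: -684457/79 ≈ -8664.0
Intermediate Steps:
U = -29 (U = -4 - 25 = -29)
x = -1/79 (x = 1/(-79) = -1/79 ≈ -0.012658)
z(f) = -1107/79 (z(f) = (-1/79 + 15) - 29 = 1184/79 - 29 = -1107/79)
z(-156) - 8650 = -1107/79 - 8650 = -684457/79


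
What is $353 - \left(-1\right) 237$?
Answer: $590$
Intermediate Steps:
$353 - \left(-1\right) 237 = 353 - -237 = 353 + 237 = 590$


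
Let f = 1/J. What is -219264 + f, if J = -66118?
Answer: -14497297153/66118 ≈ -2.1926e+5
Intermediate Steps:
f = -1/66118 (f = 1/(-66118) = -1/66118 ≈ -1.5124e-5)
-219264 + f = -219264 - 1/66118 = -14497297153/66118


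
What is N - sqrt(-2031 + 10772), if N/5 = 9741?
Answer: 48705 - sqrt(8741) ≈ 48612.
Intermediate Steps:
N = 48705 (N = 5*9741 = 48705)
N - sqrt(-2031 + 10772) = 48705 - sqrt(-2031 + 10772) = 48705 - sqrt(8741)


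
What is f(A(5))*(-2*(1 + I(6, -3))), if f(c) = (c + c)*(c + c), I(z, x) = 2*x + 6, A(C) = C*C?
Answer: -5000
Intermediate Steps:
A(C) = C²
I(z, x) = 6 + 2*x
f(c) = 4*c² (f(c) = (2*c)*(2*c) = 4*c²)
f(A(5))*(-2*(1 + I(6, -3))) = (4*(5²)²)*(-2*(1 + (6 + 2*(-3)))) = (4*25²)*(-2*(1 + (6 - 6))) = (4*625)*(-2*(1 + 0)) = 2500*(-2*1) = 2500*(-2) = -5000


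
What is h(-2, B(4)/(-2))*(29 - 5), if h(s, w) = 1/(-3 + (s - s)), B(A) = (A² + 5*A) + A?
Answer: -8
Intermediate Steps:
B(A) = A² + 6*A
h(s, w) = -⅓ (h(s, w) = 1/(-3 + 0) = 1/(-3) = -⅓)
h(-2, B(4)/(-2))*(29 - 5) = -(29 - 5)/3 = -⅓*24 = -8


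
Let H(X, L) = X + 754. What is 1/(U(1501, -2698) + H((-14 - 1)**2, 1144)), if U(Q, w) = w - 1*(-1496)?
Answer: -1/223 ≈ -0.0044843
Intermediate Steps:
U(Q, w) = 1496 + w (U(Q, w) = w + 1496 = 1496 + w)
H(X, L) = 754 + X
1/(U(1501, -2698) + H((-14 - 1)**2, 1144)) = 1/((1496 - 2698) + (754 + (-14 - 1)**2)) = 1/(-1202 + (754 + (-15)**2)) = 1/(-1202 + (754 + 225)) = 1/(-1202 + 979) = 1/(-223) = -1/223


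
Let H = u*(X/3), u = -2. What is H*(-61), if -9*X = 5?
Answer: -610/27 ≈ -22.593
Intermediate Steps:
X = -5/9 (X = -⅑*5 = -5/9 ≈ -0.55556)
H = 10/27 (H = -(-10)/(9*3) = -2*(-5/27) = 10/27 ≈ 0.37037)
H*(-61) = (10/27)*(-61) = -610/27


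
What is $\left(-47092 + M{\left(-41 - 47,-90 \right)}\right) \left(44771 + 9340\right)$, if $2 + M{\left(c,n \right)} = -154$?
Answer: $-2556636528$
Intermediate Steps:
$M{\left(c,n \right)} = -156$ ($M{\left(c,n \right)} = -2 - 154 = -156$)
$\left(-47092 + M{\left(-41 - 47,-90 \right)}\right) \left(44771 + 9340\right) = \left(-47092 - 156\right) \left(44771 + 9340\right) = \left(-47248\right) 54111 = -2556636528$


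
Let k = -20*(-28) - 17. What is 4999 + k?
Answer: 5542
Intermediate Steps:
k = 543 (k = 560 - 17 = 543)
4999 + k = 4999 + 543 = 5542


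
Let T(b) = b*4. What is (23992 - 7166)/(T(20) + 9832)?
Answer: 8413/4956 ≈ 1.6975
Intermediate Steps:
T(b) = 4*b
(23992 - 7166)/(T(20) + 9832) = (23992 - 7166)/(4*20 + 9832) = 16826/(80 + 9832) = 16826/9912 = 16826*(1/9912) = 8413/4956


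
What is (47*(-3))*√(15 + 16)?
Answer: -141*√31 ≈ -785.05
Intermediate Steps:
(47*(-3))*√(15 + 16) = -141*√31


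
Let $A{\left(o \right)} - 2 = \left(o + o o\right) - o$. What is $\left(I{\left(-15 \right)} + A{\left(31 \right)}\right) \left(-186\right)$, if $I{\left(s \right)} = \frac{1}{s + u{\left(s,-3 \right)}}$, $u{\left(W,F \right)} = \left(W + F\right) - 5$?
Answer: $- \frac{3403149}{19} \approx -1.7911 \cdot 10^{5}$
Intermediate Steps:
$u{\left(W,F \right)} = -5 + F + W$ ($u{\left(W,F \right)} = \left(F + W\right) - 5 = -5 + F + W$)
$A{\left(o \right)} = 2 + o^{2}$ ($A{\left(o \right)} = 2 + \left(\left(o + o o\right) - o\right) = 2 + \left(\left(o + o^{2}\right) - o\right) = 2 + o^{2}$)
$I{\left(s \right)} = \frac{1}{-8 + 2 s}$ ($I{\left(s \right)} = \frac{1}{s - \left(8 - s\right)} = \frac{1}{s + \left(-8 + s\right)} = \frac{1}{-8 + 2 s}$)
$\left(I{\left(-15 \right)} + A{\left(31 \right)}\right) \left(-186\right) = \left(\frac{1}{2 \left(-4 - 15\right)} + \left(2 + 31^{2}\right)\right) \left(-186\right) = \left(\frac{1}{2 \left(-19\right)} + \left(2 + 961\right)\right) \left(-186\right) = \left(\frac{1}{2} \left(- \frac{1}{19}\right) + 963\right) \left(-186\right) = \left(- \frac{1}{38} + 963\right) \left(-186\right) = \frac{36593}{38} \left(-186\right) = - \frac{3403149}{19}$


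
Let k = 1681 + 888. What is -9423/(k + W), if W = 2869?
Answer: -9423/5438 ≈ -1.7328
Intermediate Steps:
k = 2569
-9423/(k + W) = -9423/(2569 + 2869) = -9423/5438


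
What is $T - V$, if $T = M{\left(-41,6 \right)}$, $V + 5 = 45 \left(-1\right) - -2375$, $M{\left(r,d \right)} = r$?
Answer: $-2366$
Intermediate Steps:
$V = 2325$ ($V = -5 + \left(45 \left(-1\right) - -2375\right) = -5 + \left(-45 + 2375\right) = -5 + 2330 = 2325$)
$T = -41$
$T - V = -41 - 2325 = -2366$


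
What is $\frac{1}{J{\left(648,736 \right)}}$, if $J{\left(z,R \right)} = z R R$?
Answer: $\frac{1}{351019008} \approx 2.8489 \cdot 10^{-9}$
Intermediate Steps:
$J{\left(z,R \right)} = z R^{2}$ ($J{\left(z,R \right)} = R z R = z R^{2}$)
$\frac{1}{J{\left(648,736 \right)}} = \frac{1}{648 \cdot 736^{2}} = \frac{1}{648 \cdot 541696} = \frac{1}{351019008}$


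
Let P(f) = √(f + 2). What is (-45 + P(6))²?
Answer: 2033 - 180*√2 ≈ 1778.4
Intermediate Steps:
P(f) = √(2 + f)
(-45 + P(6))² = (-45 + √(2 + 6))² = (-45 + √8)² = (-45 + 2*√2)²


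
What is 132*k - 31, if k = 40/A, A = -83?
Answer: -7853/83 ≈ -94.615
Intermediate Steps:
k = -40/83 (k = 40/(-83) = 40*(-1/83) = -40/83 ≈ -0.48193)
132*k - 31 = 132*(-40/83) - 31 = -5280/83 - 31 = -7853/83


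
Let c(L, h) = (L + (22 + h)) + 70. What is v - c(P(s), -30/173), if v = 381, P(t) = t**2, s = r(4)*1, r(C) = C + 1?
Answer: 45702/173 ≈ 264.17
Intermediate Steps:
r(C) = 1 + C
s = 5 (s = (1 + 4)*1 = 5*1 = 5)
c(L, h) = 92 + L + h (c(L, h) = (22 + L + h) + 70 = 92 + L + h)
v - c(P(s), -30/173) = 381 - (92 + 5**2 - 30/173) = 381 - (92 + 25 - 30*1/173) = 381 - (92 + 25 - 30/173) = 381 - 1*20211/173 = 381 - 20211/173 = 45702/173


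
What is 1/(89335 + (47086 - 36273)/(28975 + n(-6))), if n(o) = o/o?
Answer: 28976/2588581773 ≈ 1.1194e-5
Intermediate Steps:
n(o) = 1
1/(89335 + (47086 - 36273)/(28975 + n(-6))) = 1/(89335 + (47086 - 36273)/(28975 + 1)) = 1/(89335 + 10813/28976) = 1/(2588581773/28976) = 28976/2588581773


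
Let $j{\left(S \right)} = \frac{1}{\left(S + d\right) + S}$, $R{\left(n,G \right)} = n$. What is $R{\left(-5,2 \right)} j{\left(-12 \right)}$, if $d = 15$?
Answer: $\frac{5}{9} \approx 0.55556$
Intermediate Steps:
$j{\left(S \right)} = \frac{1}{15 + 2 S}$ ($j{\left(S \right)} = \frac{1}{\left(S + 15\right) + S} = \frac{1}{\left(15 + S\right) + S} = \frac{1}{15 + 2 S}$)
$R{\left(-5,2 \right)} j{\left(-12 \right)} = - \frac{5}{15 + 2 \left(-12\right)} = - \frac{5}{15 - 24} = - \frac{5}{-9} = \left(-5\right) \left(- \frac{1}{9}\right) = \frac{5}{9}$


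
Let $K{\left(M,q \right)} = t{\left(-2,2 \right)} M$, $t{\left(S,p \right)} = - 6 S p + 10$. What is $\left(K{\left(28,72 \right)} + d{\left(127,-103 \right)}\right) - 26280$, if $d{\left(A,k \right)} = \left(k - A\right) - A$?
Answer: $-25685$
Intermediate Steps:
$t{\left(S,p \right)} = 10 - 6 S p$ ($t{\left(S,p \right)} = - 6 S p + 10 = 10 - 6 S p$)
$d{\left(A,k \right)} = k - 2 A$
$K{\left(M,q \right)} = 34 M$ ($K{\left(M,q \right)} = \left(10 - \left(-12\right) 2\right) M = \left(10 + 24\right) M = 34 M$)
$\left(K{\left(28,72 \right)} + d{\left(127,-103 \right)}\right) - 26280 = \left(34 \cdot 28 - 357\right) - 26280 = \left(952 - 357\right) - 26280 = 595 - 26280 = -25685$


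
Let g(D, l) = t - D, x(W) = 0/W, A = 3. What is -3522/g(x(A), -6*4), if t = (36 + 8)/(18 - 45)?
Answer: 47547/22 ≈ 2161.2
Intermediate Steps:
t = -44/27 (t = 44/(-27) = 44*(-1/27) = -44/27 ≈ -1.6296)
x(W) = 0
g(D, l) = -44/27 - D
-3522/g(x(A), -6*4) = -3522/(-44/27 - 1*0) = -3522/(-44/27 + 0) = -3522/(-44/27) = -3522*(-27/44) = 47547/22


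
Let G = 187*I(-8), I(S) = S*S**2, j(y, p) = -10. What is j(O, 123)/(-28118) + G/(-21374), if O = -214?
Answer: 673085883/150248533 ≈ 4.4798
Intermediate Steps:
I(S) = S**3
G = -95744 (G = 187*(-8)**3 = 187*(-512) = -95744)
j(O, 123)/(-28118) + G/(-21374) = -10/(-28118) - 95744/(-21374) = -10*(-1/28118) - 95744*(-1/21374) = 5/14059 + 47872/10687 = 673085883/150248533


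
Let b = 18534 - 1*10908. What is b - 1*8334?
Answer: -708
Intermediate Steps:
b = 7626 (b = 18534 - 10908 = 7626)
b - 1*8334 = 7626 - 1*8334 = 7626 - 8334 = -708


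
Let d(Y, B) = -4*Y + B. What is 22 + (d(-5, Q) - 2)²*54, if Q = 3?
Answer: 23836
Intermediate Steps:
d(Y, B) = B - 4*Y
22 + (d(-5, Q) - 2)²*54 = 22 + ((3 - 4*(-5)) - 2)²*54 = 22 + ((3 + 20) - 2)²*54 = 22 + (23 - 2)²*54 = 22 + 21²*54 = 22 + 441*54 = 22 + 23814 = 23836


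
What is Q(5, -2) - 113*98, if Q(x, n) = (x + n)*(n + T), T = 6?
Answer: -11062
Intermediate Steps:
Q(x, n) = (6 + n)*(n + x) (Q(x, n) = (x + n)*(n + 6) = (n + x)*(6 + n) = (6 + n)*(n + x))
Q(5, -2) - 113*98 = ((-2)**2 + 6*(-2) + 6*5 - 2*5) - 113*98 = (4 - 12 + 30 - 10) - 11074 = 12 - 11074 = -11062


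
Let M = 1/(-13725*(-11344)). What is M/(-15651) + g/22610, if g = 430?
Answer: 104782587322939/5509614649820400 ≈ 0.019018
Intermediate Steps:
M = 1/155696400 (M = -1/13725*(-1/11344) = 1/155696400 ≈ 6.4228e-9)
M/(-15651) + g/22610 = (1/155696400)/(-15651) + 430/22610 = (1/155696400)*(-1/15651) + 430*(1/22610) = -1/2436804356400 + 43/2261 = 104782587322939/5509614649820400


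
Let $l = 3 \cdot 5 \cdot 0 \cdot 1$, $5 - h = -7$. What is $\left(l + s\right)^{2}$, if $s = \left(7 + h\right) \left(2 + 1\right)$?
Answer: $3249$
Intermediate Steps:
$h = 12$ ($h = 5 - -7 = 5 + 7 = 12$)
$l = 0$ ($l = 15 \cdot 0 \cdot 1 = 0 \cdot 1 = 0$)
$s = 57$ ($s = \left(7 + 12\right) \left(2 + 1\right) = 19 \cdot 3 = 57$)
$\left(l + s\right)^{2} = \left(0 + 57\right)^{2} = 57^{2} = 3249$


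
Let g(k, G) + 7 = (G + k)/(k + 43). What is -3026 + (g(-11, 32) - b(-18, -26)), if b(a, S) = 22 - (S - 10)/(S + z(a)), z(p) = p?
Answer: -1074841/352 ≈ -3053.5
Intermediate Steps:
g(k, G) = -7 + (G + k)/(43 + k) (g(k, G) = -7 + (G + k)/(k + 43) = -7 + (G + k)/(43 + k))
b(a, S) = 22 - (-10 + S)/(S + a) (b(a, S) = 22 - (S - 10)/(S + a) = 22 - (-10 + S)/(S + a))
-3026 + (g(-11, 32) - b(-18, -26)) = -3026 + ((-301 + 32 - 6*(-11))/(43 - 11) - (10 + 21*(-26) + 22*(-18))/(-26 - 18)) = -3026 + ((-301 + 32 + 66)/32 - (10 - 546 - 396)/(-44)) = -3026 + ((1/32)*(-203) - (-1)*(-932)/44) = -3026 + (-203/32 - 1*233/11) = -3026 + (-203/32 - 233/11) = -3026 - 9689/352 = -1074841/352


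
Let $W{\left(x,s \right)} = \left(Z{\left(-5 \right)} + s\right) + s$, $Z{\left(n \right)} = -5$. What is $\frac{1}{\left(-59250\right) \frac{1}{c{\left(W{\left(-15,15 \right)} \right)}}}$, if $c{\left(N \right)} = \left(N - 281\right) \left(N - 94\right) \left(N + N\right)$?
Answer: $- \frac{5888}{395} \approx -14.906$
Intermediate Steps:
$W{\left(x,s \right)} = -5 + 2 s$ ($W{\left(x,s \right)} = \left(-5 + s\right) + s = -5 + 2 s$)
$c{\left(N \right)} = 2 N \left(-281 + N\right) \left(-94 + N\right)$ ($c{\left(N \right)} = \left(-281 + N\right) \left(-94 + N\right) 2 N = 2 N \left(-281 + N\right) \left(-94 + N\right)$)
$\frac{1}{\left(-59250\right) \frac{1}{c{\left(W{\left(-15,15 \right)} \right)}}} = \frac{1}{\left(-59250\right) \frac{1}{2 \left(-5 + 2 \cdot 15\right) \left(26414 + \left(-5 + 2 \cdot 15\right)^{2} - 375 \left(-5 + 2 \cdot 15\right)\right)}} = \frac{1}{\left(-59250\right) \frac{1}{2 \left(-5 + 30\right) \left(26414 + \left(-5 + 30\right)^{2} - 375 \left(-5 + 30\right)\right)}} = \frac{1}{\left(-59250\right) \frac{1}{2 \cdot 25 \left(26414 + 25^{2} - 9375\right)}} = \frac{1}{\left(-59250\right) \frac{1}{2 \cdot 25 \left(26414 + 625 - 9375\right)}} = \frac{1}{\left(-59250\right) \frac{1}{2 \cdot 25 \cdot 17664}} = \frac{1}{\left(-59250\right) \frac{1}{883200}} = \frac{1}{- \frac{395}{5888}} = - \frac{5888}{395}$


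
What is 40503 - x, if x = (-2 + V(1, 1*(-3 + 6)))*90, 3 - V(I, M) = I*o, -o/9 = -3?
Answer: 42843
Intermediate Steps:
o = 27 (o = -9*(-3) = 27)
V(I, M) = 3 - 27*I (V(I, M) = 3 - I*27 = 3 - 27*I)
x = -2340 (x = (-2 + (3 - 27*1))*90 = (-2 + (3 - 27))*90 = (-2 - 24)*90 = -26*90 = -2340)
40503 - x = 40503 - 1*(-2340) = 40503 + 2340 = 42843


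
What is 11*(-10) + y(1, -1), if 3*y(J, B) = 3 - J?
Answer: -328/3 ≈ -109.33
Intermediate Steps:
y(J, B) = 1 - J/3 (y(J, B) = (3 - J)/3 = 1 - J/3)
11*(-10) + y(1, -1) = 11*(-10) + (1 - ⅓*1) = -110 + (1 - ⅓) = -110 + ⅔ = -328/3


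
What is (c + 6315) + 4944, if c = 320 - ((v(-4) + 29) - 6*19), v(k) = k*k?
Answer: 11648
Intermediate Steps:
v(k) = k²
c = 389 (c = 320 - (((-4)² + 29) - 6*19) = 320 - ((16 + 29) - 114) = 320 - (45 - 114) = 320 - 1*(-69) = 320 + 69 = 389)
(c + 6315) + 4944 = (389 + 6315) + 4944 = 6704 + 4944 = 11648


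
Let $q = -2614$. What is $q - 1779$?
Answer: $-4393$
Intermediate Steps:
$q - 1779 = -2614 - 1779 = -4393$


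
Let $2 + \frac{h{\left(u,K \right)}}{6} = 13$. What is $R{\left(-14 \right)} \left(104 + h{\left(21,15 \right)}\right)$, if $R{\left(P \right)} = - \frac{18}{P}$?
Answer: $\frac{1530}{7} \approx 218.57$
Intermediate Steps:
$h{\left(u,K \right)} = 66$ ($h{\left(u,K \right)} = -12 + 6 \cdot 13 = -12 + 78 = 66$)
$R{\left(-14 \right)} \left(104 + h{\left(21,15 \right)}\right) = - \frac{18}{-14} \left(104 + 66\right) = \left(-18\right) \left(- \frac{1}{14}\right) 170 = \frac{9}{7} \cdot 170 = \frac{1530}{7}$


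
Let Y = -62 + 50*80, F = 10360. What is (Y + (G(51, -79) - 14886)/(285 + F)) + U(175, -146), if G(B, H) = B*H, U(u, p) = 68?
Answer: 8524991/2129 ≈ 4004.2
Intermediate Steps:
Y = 3938 (Y = -62 + 4000 = 3938)
(Y + (G(51, -79) - 14886)/(285 + F)) + U(175, -146) = (3938 + (51*(-79) - 14886)/(285 + 10360)) + 68 = (3938 + (-4029 - 14886)/10645) + 68 = (3938 - 18915*1/10645) + 68 = (3938 - 3783/2129) + 68 = 8380219/2129 + 68 = 8524991/2129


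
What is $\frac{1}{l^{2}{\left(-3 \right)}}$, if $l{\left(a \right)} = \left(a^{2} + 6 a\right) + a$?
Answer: $\frac{1}{144} \approx 0.0069444$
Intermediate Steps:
$l{\left(a \right)} = a^{2} + 7 a$
$\frac{1}{l^{2}{\left(-3 \right)}} = \frac{1}{\left(- 3 \left(7 - 3\right)\right)^{2}} = \frac{1}{\left(\left(-3\right) 4\right)^{2}} = \frac{1}{\left(-12\right)^{2}} = \frac{1}{144}$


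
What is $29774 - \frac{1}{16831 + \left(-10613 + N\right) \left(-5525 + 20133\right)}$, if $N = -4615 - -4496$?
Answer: $\frac{4667259843151}{156756225} \approx 29774.0$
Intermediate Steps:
$N = -119$ ($N = -4615 + 4496 = -119$)
$29774 - \frac{1}{16831 + \left(-10613 + N\right) \left(-5525 + 20133\right)} = 29774 - \frac{1}{16831 + \left(-10613 - 119\right) \left(-5525 + 20133\right)} = 29774 - \frac{1}{16831 - 156773056} = 29774 - \frac{1}{-156756225} = 29774 - - \frac{1}{156756225} = 29774 + \frac{1}{156756225} = \frac{4667259843151}{156756225}$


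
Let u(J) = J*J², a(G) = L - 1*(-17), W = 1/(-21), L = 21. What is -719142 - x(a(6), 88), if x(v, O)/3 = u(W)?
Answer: -2219991353/3087 ≈ -7.1914e+5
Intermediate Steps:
W = -1/21 ≈ -0.047619
a(G) = 38 (a(G) = 21 - 1*(-17) = 21 + 17 = 38)
u(J) = J³
x(v, O) = -1/3087 (x(v, O) = 3*(-1/21)³ = 3*(-1/9261) = -1/3087)
-719142 - x(a(6), 88) = -719142 - 1*(-1/3087) = -719142 + 1/3087 = -2219991353/3087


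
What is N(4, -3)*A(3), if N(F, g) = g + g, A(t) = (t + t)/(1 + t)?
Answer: -9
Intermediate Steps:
A(t) = 2*t/(1 + t) (A(t) = (2*t)/(1 + t) = 2*t/(1 + t))
N(F, g) = 2*g
N(4, -3)*A(3) = (2*(-3))*(2*3/(1 + 3)) = -12*3/4 = -6*3/2 = -9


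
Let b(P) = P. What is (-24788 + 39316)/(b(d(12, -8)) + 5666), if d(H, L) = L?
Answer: 7264/2829 ≈ 2.5677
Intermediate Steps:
(-24788 + 39316)/(b(d(12, -8)) + 5666) = (-24788 + 39316)/(-8 + 5666) = 14528/5658 = 14528*(1/5658) = 7264/2829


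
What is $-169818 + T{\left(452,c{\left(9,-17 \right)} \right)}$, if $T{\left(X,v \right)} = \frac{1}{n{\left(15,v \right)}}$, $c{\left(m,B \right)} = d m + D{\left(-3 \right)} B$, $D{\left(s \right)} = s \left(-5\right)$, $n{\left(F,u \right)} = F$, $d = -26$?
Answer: $- \frac{2547269}{15} \approx -1.6982 \cdot 10^{5}$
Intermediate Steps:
$D{\left(s \right)} = - 5 s$
$c{\left(m,B \right)} = - 26 m + 15 B$ ($c{\left(m,B \right)} = - 26 m + \left(-5\right) \left(-3\right) B = - 26 m + 15 B$)
$T{\left(X,v \right)} = \frac{1}{15}$
$-169818 + T{\left(452,c{\left(9,-17 \right)} \right)} = -169818 + \frac{1}{15} = - \frac{2547269}{15}$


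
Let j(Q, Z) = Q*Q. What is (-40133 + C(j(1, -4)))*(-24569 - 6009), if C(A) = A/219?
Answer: 268753894828/219 ≈ 1.2272e+9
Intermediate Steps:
j(Q, Z) = Q²
C(A) = A/219 (C(A) = A*(1/219) = A/219)
(-40133 + C(j(1, -4)))*(-24569 - 6009) = (-40133 + (1/219)*1²)*(-24569 - 6009) = (-40133 + (1/219)*1)*(-30578) = (-40133 + 1/219)*(-30578) = -8789126/219*(-30578) = 268753894828/219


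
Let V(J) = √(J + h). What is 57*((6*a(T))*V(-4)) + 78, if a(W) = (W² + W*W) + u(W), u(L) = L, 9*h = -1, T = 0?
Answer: 78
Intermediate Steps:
h = -⅑ (h = (⅑)*(-1) = -⅑ ≈ -0.11111)
V(J) = √(-⅑ + J) (V(J) = √(J - ⅑) = √(-⅑ + J))
a(W) = W + 2*W² (a(W) = (W² + W*W) + W = (W² + W²) + W = 2*W² + W = W + 2*W²)
57*((6*a(T))*V(-4)) + 78 = 57*((6*(0*(1 + 2*0)))*(√(-1 + 9*(-4))/3)) + 78 = 57*((6*(0*(1 + 0)))*(√(-1 - 36)/3)) + 78 = 57*((6*(0*1))*(√(-37)/3)) + 78 = 57*((6*0)*((I*√37)/3)) + 78 = 57*(0*(I*√37/3)) + 78 = 57*0 + 78 = 0 + 78 = 78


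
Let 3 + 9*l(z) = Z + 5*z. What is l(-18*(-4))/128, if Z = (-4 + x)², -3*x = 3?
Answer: 191/576 ≈ 0.33160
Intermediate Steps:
x = -1 (x = -⅓*3 = -1)
Z = 25 (Z = (-4 - 1)² = (-5)² = 25)
l(z) = 22/9 + 5*z/9 (l(z) = -⅓ + (25 + 5*z)/9 = -⅓ + (25/9 + 5*z/9) = 22/9 + 5*z/9)
l(-18*(-4))/128 = (22/9 + 5*(-18*(-4))/9)/128 = (22/9 + (5/9)*72)*(1/128) = (22/9 + 40)*(1/128) = (382/9)*(1/128) = 191/576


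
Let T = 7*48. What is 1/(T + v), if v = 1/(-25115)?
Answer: 25115/8438639 ≈ 0.0029762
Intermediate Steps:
v = -1/25115 ≈ -3.9817e-5
T = 336
1/(T + v) = 1/(336 - 1/25115) = 1/(8438639/25115) = 25115/8438639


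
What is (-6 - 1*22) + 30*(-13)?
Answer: -418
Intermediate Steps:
(-6 - 1*22) + 30*(-13) = (-6 - 22) - 390 = -28 - 390 = -418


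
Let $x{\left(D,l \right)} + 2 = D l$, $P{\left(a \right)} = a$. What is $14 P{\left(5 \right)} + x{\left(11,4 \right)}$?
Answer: $112$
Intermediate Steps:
$x{\left(D,l \right)} = -2 + D l$
$14 P{\left(5 \right)} + x{\left(11,4 \right)} = 14 \cdot 5 + \left(-2 + 11 \cdot 4\right) = 70 + \left(-2 + 44\right) = 70 + 42 = 112$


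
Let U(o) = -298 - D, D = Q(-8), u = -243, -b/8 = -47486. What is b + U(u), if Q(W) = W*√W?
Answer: 379590 + 16*I*√2 ≈ 3.7959e+5 + 22.627*I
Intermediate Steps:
b = 379888 (b = -8*(-47486) = 379888)
Q(W) = W^(3/2)
D = -16*I*√2 (D = (-8)^(3/2) = -16*I*√2 ≈ -22.627*I)
U(o) = -298 + 16*I*√2 (U(o) = -298 - (-16)*I*√2 = -298 + 16*I*√2)
b + U(u) = 379888 + (-298 + 16*I*√2) = 379590 + 16*I*√2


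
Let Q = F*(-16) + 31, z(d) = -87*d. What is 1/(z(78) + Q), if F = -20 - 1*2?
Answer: -1/6403 ≈ -0.00015618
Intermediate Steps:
F = -22 (F = -20 - 2 = -22)
Q = 383 (Q = -22*(-16) + 31 = 352 + 31 = 383)
1/(z(78) + Q) = 1/(-87*78 + 383) = 1/(-6786 + 383) = 1/(-6403) = -1/6403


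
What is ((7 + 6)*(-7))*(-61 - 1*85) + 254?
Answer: 13540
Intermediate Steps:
((7 + 6)*(-7))*(-61 - 1*85) + 254 = (13*(-7))*(-61 - 85) + 254 = -91*(-146) + 254 = 13286 + 254 = 13540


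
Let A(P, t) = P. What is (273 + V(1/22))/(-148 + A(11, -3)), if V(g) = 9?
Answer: -282/137 ≈ -2.0584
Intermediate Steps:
(273 + V(1/22))/(-148 + A(11, -3)) = (273 + 9)/(-148 + 11) = 282/(-137) = 282*(-1/137) = -282/137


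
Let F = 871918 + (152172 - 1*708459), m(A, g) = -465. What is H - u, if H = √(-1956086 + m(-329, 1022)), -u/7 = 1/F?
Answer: 7/315631 + I*√1956551 ≈ 2.2178e-5 + 1398.8*I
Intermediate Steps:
F = 315631 (F = 871918 + (152172 - 708459) = 871918 - 556287 = 315631)
u = -7/315631 ≈ -2.2178e-5
H = I*√1956551 (H = √(-1956086 - 465) = √(-1956551) = I*√1956551 ≈ 1398.8*I)
H - u = I*√1956551 - 1*(-7/315631) = I*√1956551 + 7/315631 = 7/315631 + I*√1956551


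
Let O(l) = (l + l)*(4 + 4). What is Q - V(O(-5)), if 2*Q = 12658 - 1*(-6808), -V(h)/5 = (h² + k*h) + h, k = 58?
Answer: 18133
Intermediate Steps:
O(l) = 16*l (O(l) = (2*l)*8 = 16*l)
V(h) = -295*h - 5*h² (V(h) = -5*((h² + 58*h) + h) = -5*(h² + 59*h) = -295*h - 5*h²)
Q = 9733 (Q = (12658 - 1*(-6808))/2 = (12658 + 6808)/2 = (½)*19466 = 9733)
Q - V(O(-5)) = 9733 - (-5)*16*(-5)*(59 + 16*(-5)) = 9733 - (-5)*(-80)*(59 - 80) = 9733 - (-5)*(-80)*(-21) = 9733 - 1*(-8400) = 9733 + 8400 = 18133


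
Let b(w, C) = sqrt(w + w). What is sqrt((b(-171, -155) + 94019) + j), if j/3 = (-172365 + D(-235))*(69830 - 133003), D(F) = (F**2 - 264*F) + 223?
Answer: sqrt(10400328182 + 3*I*sqrt(38)) ≈ 1.0198e+5 + 0.e-4*I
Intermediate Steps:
D(F) = 223 + F**2 - 264*F
b(w, C) = sqrt(2)*sqrt(w) (b(w, C) = sqrt(2*w) = sqrt(2)*sqrt(w))
j = 10400234163 (j = 3*((-172365 + (223 + (-235)**2 - 264*(-235)))*(69830 - 133003)) = 3*((-172365 + (223 + 55225 + 62040))*(-63173)) = 3*((-172365 + 117488)*(-63173)) = 3*(-54877*(-63173)) = 3*3466744721 = 10400234163)
sqrt((b(-171, -155) + 94019) + j) = sqrt((sqrt(2)*sqrt(-171) + 94019) + 10400234163) = sqrt((sqrt(2)*(3*I*sqrt(19)) + 94019) + 10400234163) = sqrt((3*I*sqrt(38) + 94019) + 10400234163) = sqrt((94019 + 3*I*sqrt(38)) + 10400234163) = sqrt(10400328182 + 3*I*sqrt(38))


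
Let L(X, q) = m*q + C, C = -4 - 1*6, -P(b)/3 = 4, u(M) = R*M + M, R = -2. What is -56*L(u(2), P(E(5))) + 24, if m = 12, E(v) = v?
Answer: 8648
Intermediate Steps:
u(M) = -M (u(M) = -2*M + M = -M)
P(b) = -12 (P(b) = -3*4 = -12)
C = -10 (C = -4 - 6 = -10)
L(X, q) = -10 + 12*q (L(X, q) = 12*q - 10 = -10 + 12*q)
-56*L(u(2), P(E(5))) + 24 = -56*(-10 + 12*(-12)) + 24 = -56*(-10 - 144) + 24 = -56*(-154) + 24 = 8624 + 24 = 8648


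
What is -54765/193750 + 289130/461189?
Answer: 6152384383/17871073750 ≈ 0.34426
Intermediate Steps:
-54765/193750 + 289130/461189 = -54765*1/193750 + 289130*(1/461189) = -10953/38750 + 289130/461189 = 6152384383/17871073750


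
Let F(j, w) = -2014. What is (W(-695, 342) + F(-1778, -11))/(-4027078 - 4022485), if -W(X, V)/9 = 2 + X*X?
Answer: 4349257/8049563 ≈ 0.54031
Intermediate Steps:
W(X, V) = -18 - 9*X² (W(X, V) = -9*(2 + X*X) = -9*(2 + X²) = -18 - 9*X²)
(W(-695, 342) + F(-1778, -11))/(-4027078 - 4022485) = ((-18 - 9*(-695)²) - 2014)/(-4027078 - 4022485) = ((-18 - 9*483025) - 2014)/(-8049563) = ((-18 - 4347225) - 2014)*(-1/8049563) = (-4347243 - 2014)*(-1/8049563) = -4349257*(-1/8049563) = 4349257/8049563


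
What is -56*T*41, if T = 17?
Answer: -39032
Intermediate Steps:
-56*T*41 = -56*17*41 = -952*41 = -39032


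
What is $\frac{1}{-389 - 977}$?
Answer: $- \frac{1}{1366} \approx -0.00073206$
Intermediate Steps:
$\frac{1}{-389 - 977} = \frac{1}{-1366} = - \frac{1}{1366}$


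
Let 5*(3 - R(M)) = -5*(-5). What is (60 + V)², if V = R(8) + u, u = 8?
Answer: 4356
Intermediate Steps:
R(M) = -2 (R(M) = 3 - (-1)*(-5) = 3 - ⅕*25 = 3 - 5 = -2)
V = 6 (V = -2 + 8 = 6)
(60 + V)² = (60 + 6)² = 66² = 4356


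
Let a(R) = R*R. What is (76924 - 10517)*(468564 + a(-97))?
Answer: 31740753011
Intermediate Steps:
a(R) = R²
(76924 - 10517)*(468564 + a(-97)) = (76924 - 10517)*(468564 + (-97)²) = 66407*(468564 + 9409) = 66407*477973 = 31740753011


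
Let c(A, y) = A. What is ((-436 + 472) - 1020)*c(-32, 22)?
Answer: 31488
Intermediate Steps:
((-436 + 472) - 1020)*c(-32, 22) = ((-436 + 472) - 1020)*(-32) = (36 - 1020)*(-32) = -984*(-32) = 31488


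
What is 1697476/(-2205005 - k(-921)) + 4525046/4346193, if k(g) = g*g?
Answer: 3219260145224/6634998196239 ≈ 0.48519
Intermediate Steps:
k(g) = g**2
1697476/(-2205005 - k(-921)) + 4525046/4346193 = 1697476/(-2205005 - 1*(-921)**2) + 4525046/4346193 = 1697476/(-2205005 - 1*848241) + 4525046*(1/4346193) = 1697476/(-2205005 - 848241) + 4525046/4346193 = 1697476/(-3053246) + 4525046/4346193 = 1697476*(-1/3053246) + 4525046/4346193 = -848738/1526623 + 4525046/4346193 = 3219260145224/6634998196239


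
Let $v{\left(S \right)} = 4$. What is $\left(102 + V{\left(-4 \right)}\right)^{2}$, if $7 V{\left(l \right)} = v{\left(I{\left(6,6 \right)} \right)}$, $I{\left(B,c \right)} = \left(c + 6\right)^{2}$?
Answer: $\frac{515524}{49} \approx 10521.0$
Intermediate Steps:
$I{\left(B,c \right)} = \left(6 + c\right)^{2}$
$V{\left(l \right)} = \frac{4}{7}$ ($V{\left(l \right)} = \frac{1}{7} \cdot 4 = \frac{4}{7}$)
$\left(102 + V{\left(-4 \right)}\right)^{2} = \left(102 + \frac{4}{7}\right)^{2} = \left(\frac{718}{7}\right)^{2} = \frac{515524}{49}$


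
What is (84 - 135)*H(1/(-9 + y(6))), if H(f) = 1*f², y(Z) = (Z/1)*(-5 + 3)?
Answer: -17/147 ≈ -0.11565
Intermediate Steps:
y(Z) = -2*Z (y(Z) = (Z*1)*(-2) = Z*(-2) = -2*Z)
H(f) = f²
(84 - 135)*H(1/(-9 + y(6))) = (84 - 135)*(1/(-9 - 2*6))² = -51/(-9 - 12)² = -51*(1/(-21))² = -51*(-1/21)² = -51*1/441 = -17/147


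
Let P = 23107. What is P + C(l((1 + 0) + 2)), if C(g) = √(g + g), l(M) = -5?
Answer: 23107 + I*√10 ≈ 23107.0 + 3.1623*I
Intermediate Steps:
C(g) = √2*√g (C(g) = √(2*g) = √2*√g)
P + C(l((1 + 0) + 2)) = 23107 + √2*√(-5) = 23107 + √2*(I*√5) = 23107 + I*√10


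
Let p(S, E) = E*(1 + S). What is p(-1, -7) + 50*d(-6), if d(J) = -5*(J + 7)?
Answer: -250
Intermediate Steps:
d(J) = -35 - 5*J (d(J) = -5*(7 + J) = -35 - 5*J)
p(-1, -7) + 50*d(-6) = -7*(1 - 1) + 50*(-35 - 5*(-6)) = -7*0 + 50*(-35 + 30) = 0 + 50*(-5) = 0 - 250 = -250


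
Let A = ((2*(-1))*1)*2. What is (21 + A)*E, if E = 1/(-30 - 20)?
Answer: -17/50 ≈ -0.34000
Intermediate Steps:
E = -1/50 (E = 1/(-50) = -1/50 ≈ -0.020000)
A = -4 (A = -2*1*2 = -2*2 = -4)
(21 + A)*E = (21 - 4)*(-1/50) = 17*(-1/50) = -17/50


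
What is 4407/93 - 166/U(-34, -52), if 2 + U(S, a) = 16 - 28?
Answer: 12856/217 ≈ 59.244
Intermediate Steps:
U(S, a) = -14 (U(S, a) = -2 + (16 - 28) = -2 - 12 = -14)
4407/93 - 166/U(-34, -52) = 4407/93 - 166/(-14) = 4407*(1/93) - 166*(-1/14) = 1469/31 + 83/7 = 12856/217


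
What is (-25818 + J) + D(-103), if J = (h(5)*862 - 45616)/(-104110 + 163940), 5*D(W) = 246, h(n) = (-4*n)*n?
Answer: -154187912/5983 ≈ -25771.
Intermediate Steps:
h(n) = -4*n**2
D(W) = 246/5 (D(W) = (1/5)*246 = 246/5)
J = -65908/29915 (J = (-4*5**2*862 - 45616)/(-104110 + 163940) = (-4*25*862 - 45616)/59830 = (-100*862 - 45616)*(1/59830) = (-86200 - 45616)*(1/59830) = -131816*1/59830 = -65908/29915 ≈ -2.2032)
(-25818 + J) + D(-103) = (-25818 - 65908/29915) + 246/5 = -772411378/29915 + 246/5 = -154187912/5983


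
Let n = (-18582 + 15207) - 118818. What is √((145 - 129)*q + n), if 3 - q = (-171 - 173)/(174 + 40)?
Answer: I*√1398143641/107 ≈ 349.46*I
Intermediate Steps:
n = -122193 (n = -3375 - 118818 = -122193)
q = 493/107 (q = 3 - (-171 - 173)/(174 + 40) = 3 - (-344)/214 = 3 - 1*(-172/107) = 3 + 172/107 = 493/107 ≈ 4.6075)
√((145 - 129)*q + n) = √((145 - 129)*(493/107) - 122193) = √(16*(493/107) - 122193) = √(7888/107 - 122193) = √(-13066763/107) = I*√1398143641/107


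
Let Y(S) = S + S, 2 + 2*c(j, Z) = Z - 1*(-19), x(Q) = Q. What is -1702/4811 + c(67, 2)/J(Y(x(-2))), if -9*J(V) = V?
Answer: 809065/38488 ≈ 21.021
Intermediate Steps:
c(j, Z) = 17/2 + Z/2 (c(j, Z) = -1 + (Z - 1*(-19))/2 = -1 + (Z + 19)/2 = -1 + (19 + Z)/2 = -1 + (19/2 + Z/2) = 17/2 + Z/2)
Y(S) = 2*S
J(V) = -V/9
-1702/4811 + c(67, 2)/J(Y(x(-2))) = -1702/4811 + (17/2 + (1/2)*2)/((-2*(-2)/9)) = -1702*1/4811 + (17/2 + 1)/((-1/9*(-4))) = -1702/4811 + 19/(2*(4/9)) = -1702/4811 + (19/2)*(9/4) = -1702/4811 + 171/8 = 809065/38488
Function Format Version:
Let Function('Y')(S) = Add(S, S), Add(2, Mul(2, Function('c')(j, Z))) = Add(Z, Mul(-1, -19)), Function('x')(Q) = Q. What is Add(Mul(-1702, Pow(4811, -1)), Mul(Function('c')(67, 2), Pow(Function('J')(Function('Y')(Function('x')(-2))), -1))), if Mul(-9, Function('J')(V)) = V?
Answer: Rational(809065, 38488) ≈ 21.021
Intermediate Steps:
Function('c')(j, Z) = Add(Rational(17, 2), Mul(Rational(1, 2), Z)) (Function('c')(j, Z) = Add(-1, Mul(Rational(1, 2), Add(Z, Mul(-1, -19)))) = Add(-1, Mul(Rational(1, 2), Add(Z, 19))) = Add(-1, Mul(Rational(1, 2), Add(19, Z))) = Add(-1, Add(Rational(19, 2), Mul(Rational(1, 2), Z))) = Add(Rational(17, 2), Mul(Rational(1, 2), Z)))
Function('Y')(S) = Mul(2, S)
Function('J')(V) = Mul(Rational(-1, 9), V)
Add(Mul(-1702, Pow(4811, -1)), Mul(Function('c')(67, 2), Pow(Function('J')(Function('Y')(Function('x')(-2))), -1))) = Add(Mul(-1702, Pow(4811, -1)), Mul(Add(Rational(17, 2), Mul(Rational(1, 2), 2)), Pow(Mul(Rational(-1, 9), Mul(2, -2)), -1))) = Add(Mul(-1702, Rational(1, 4811)), Mul(Add(Rational(17, 2), 1), Pow(Mul(Rational(-1, 9), -4), -1))) = Add(Rational(-1702, 4811), Mul(Rational(19, 2), Pow(Rational(4, 9), -1))) = Add(Rational(-1702, 4811), Mul(Rational(19, 2), Rational(9, 4))) = Add(Rational(-1702, 4811), Rational(171, 8)) = Rational(809065, 38488)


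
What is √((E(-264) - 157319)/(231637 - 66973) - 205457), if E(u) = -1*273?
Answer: I*√9671588364310/6861 ≈ 453.27*I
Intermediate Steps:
E(u) = -273
√((E(-264) - 157319)/(231637 - 66973) - 205457) = √((-273 - 157319)/(231637 - 66973) - 205457) = √(-157592/164664 - 205457) = √(-157592*1/164664 - 205457) = √(-19699/20583 - 205457) = √(-4228941130/20583) = I*√9671588364310/6861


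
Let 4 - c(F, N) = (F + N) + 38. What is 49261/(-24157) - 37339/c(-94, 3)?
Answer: -904806100/1376949 ≈ -657.11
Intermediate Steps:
c(F, N) = -34 - F - N (c(F, N) = 4 - ((F + N) + 38) = 4 - (38 + F + N) = 4 + (-38 - F - N) = -34 - F - N)
49261/(-24157) - 37339/c(-94, 3) = 49261/(-24157) - 37339/(-34 - 1*(-94) - 1*3) = 49261*(-1/24157) - 37339/(-34 + 94 - 3) = -49261/24157 - 37339/57 = -904806100/1376949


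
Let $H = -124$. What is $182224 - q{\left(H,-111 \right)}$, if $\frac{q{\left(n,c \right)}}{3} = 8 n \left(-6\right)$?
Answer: $164368$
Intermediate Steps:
$q{\left(n,c \right)} = - 144 n$ ($q{\left(n,c \right)} = 3 \cdot 8 n \left(-6\right) = 3 \left(- 48 n\right) = - 144 n$)
$182224 - q{\left(H,-111 \right)} = 182224 - \left(-144\right) \left(-124\right) = 182224 - 17856 = 164368$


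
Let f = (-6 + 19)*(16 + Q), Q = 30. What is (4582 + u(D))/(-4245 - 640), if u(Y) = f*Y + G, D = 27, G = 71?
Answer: -20799/4885 ≈ -4.2577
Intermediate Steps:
f = 598 (f = (-6 + 19)*(16 + 30) = 13*46 = 598)
u(Y) = 71 + 598*Y (u(Y) = 598*Y + 71 = 71 + 598*Y)
(4582 + u(D))/(-4245 - 640) = (4582 + (71 + 598*27))/(-4245 - 640) = (4582 + (71 + 16146))/(-4885) = (4582 + 16217)*(-1/4885) = 20799*(-1/4885) = -20799/4885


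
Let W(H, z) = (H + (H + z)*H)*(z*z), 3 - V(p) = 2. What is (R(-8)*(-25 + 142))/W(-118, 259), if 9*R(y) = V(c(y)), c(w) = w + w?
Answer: -13/1124009236 ≈ -1.1566e-8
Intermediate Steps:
c(w) = 2*w
V(p) = 1 (V(p) = 3 - 1*2 = 3 - 2 = 1)
R(y) = ⅑ (R(y) = (⅑)*1 = ⅑)
W(H, z) = z²*(H + H*(H + z)) (W(H, z) = (H + H*(H + z))*z² = z²*(H + H*(H + z)))
(R(-8)*(-25 + 142))/W(-118, 259) = ((-25 + 142)/9)/((-118*259²*(1 - 118 + 259))) = ((⅑)*117)/((-118*67081*142)) = 13/(-1124009236) = 13*(-1/1124009236) = -13/1124009236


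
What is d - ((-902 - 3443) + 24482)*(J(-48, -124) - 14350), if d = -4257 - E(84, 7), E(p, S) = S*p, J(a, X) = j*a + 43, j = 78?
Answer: 363488142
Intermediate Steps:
J(a, X) = 43 + 78*a (J(a, X) = 78*a + 43 = 43 + 78*a)
d = -4845 (d = -4257 - 7*84 = -4257 - 1*588 = -4257 - 588 = -4845)
d - ((-902 - 3443) + 24482)*(J(-48, -124) - 14350) = -4845 - ((-902 - 3443) + 24482)*((43 + 78*(-48)) - 14350) = -4845 - (-4345 + 24482)*((43 - 3744) - 14350) = -4845 - 20137*(-3701 - 14350) = -4845 - 20137*(-18051) = -4845 - 1*(-363492987) = -4845 + 363492987 = 363488142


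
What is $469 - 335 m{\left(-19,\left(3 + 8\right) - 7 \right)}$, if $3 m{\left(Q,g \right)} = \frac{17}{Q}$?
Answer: $\frac{32428}{57} \approx 568.91$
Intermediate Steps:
$m{\left(Q,g \right)} = \frac{17}{3 Q}$ ($m{\left(Q,g \right)} = \frac{17 \frac{1}{Q}}{3} = \frac{17}{3 Q}$)
$469 - 335 m{\left(-19,\left(3 + 8\right) - 7 \right)} = 469 - 335 \frac{17}{3 \left(-19\right)} = 469 - 335 \cdot \frac{17}{3} \left(- \frac{1}{19}\right) = 469 - - \frac{5695}{57} = 469 + \frac{5695}{57} = \frac{32428}{57}$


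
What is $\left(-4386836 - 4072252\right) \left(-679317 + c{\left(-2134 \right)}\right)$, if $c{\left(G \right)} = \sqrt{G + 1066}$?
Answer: $5746402282896 - 16918176 i \sqrt{267} \approx 5.7464 \cdot 10^{12} - 2.7645 \cdot 10^{8} i$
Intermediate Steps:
$c{\left(G \right)} = \sqrt{1066 + G}$
$\left(-4386836 - 4072252\right) \left(-679317 + c{\left(-2134 \right)}\right) = \left(-4386836 - 4072252\right) \left(-679317 + \sqrt{1066 - 2134}\right) = - 8459088 \left(-679317 + \sqrt{-1068}\right) = - 8459088 \left(-679317 + 2 i \sqrt{267}\right) = 5746402282896 - 16918176 i \sqrt{267}$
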